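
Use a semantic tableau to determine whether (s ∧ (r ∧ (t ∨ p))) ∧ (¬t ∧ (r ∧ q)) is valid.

Not valid

Assume the negation and expand:
Initial set: {¬((s ∧ (r ∧ (t ∨ p))) ∧ (¬t ∧ (r ∧ q)))}.
¬((s ∧ (r ∧ (t ∨ p))) ∧ (¬t ∧ (r ∧ q))): β-rule — branch into ¬(s ∧ (r ∧ (t ∨ p)))  //  ¬(¬t ∧ (r ∧ q)).
  branch 1 (add ¬(s ∧ (r ∧ (t ∨ p)))):
    ¬(s ∧ (r ∧ (t ∨ p))): β-rule — branch into ¬s  //  ¬(r ∧ (t ∨ p)).
      branch 1.1 (add ¬s):
        ○ open, literals {s=false}.
      branch 1.2 (add ¬(r ∧ (t ∨ p))):
        ¬(r ∧ (t ∨ p)): β-rule — branch into ¬r  //  ¬(t ∨ p).
          branch 1.2.1 (add ¬r):
            ○ open, literals {r=false}.
          branch 1.2.2 (add ¬(t ∨ p)):
            ¬(t ∨ p): α-rule — add ¬t, ¬p.
            ○ open, literals {p=false, t=false}.
  branch 2 (add ¬(¬t ∧ (r ∧ q))):
    ¬(¬t ∧ (r ∧ q)): β-rule — branch into ¬¬t  //  ¬(r ∧ q).
      branch 2.1 (add ¬¬t):
        ○ open, literals {t=true}.
      branch 2.2 (add ¬(r ∧ q)):
        ¬(r ∧ q): β-rule — branch into ¬r  //  ¬q.
          branch 2.2.1 (add ¬r):
            ○ open, literals {r=false}.
          branch 2.2.2 (add ¬q):
            ○ open, literals {q=false}.
0 branches closed, 6 open.
An open branch gives a countermodel: s=false (unmentioned atoms arbitrary); under it the original formula is false.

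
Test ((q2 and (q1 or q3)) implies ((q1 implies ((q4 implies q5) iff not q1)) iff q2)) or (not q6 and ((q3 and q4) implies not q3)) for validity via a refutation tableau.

Assume the negation and expand:
Initial set: {not (((q2 and (q1 or q3)) implies ((q1 implies ((q4 implies q5) iff not q1)) iff q2)) or (not q6 and ((q3 and q4) implies not q3)))}.
not (((q2 and (q1 or q3)) implies ((q1 implies ((q4 implies q5) iff not q1)) iff q2)) or (not q6 and ((q3 and q4) implies not q3))): α-rule — add not ((q2 and (q1 or q3)) implies ((q1 implies ((q4 implies q5) iff not q1)) iff q2)), not (not q6 and ((q3 and q4) implies not q3)).
not ((q2 and (q1 or q3)) implies ((q1 implies ((q4 implies q5) iff not q1)) iff q2)): α-rule — add (q2 and (q1 or q3)), not ((q1 implies ((q4 implies q5) iff not q1)) iff q2).
(q2 and (q1 or q3)): α-rule — add q2, (q1 or q3).
not (not q6 and ((q3 and q4) implies not q3)): β-rule — branch into not not q6  //  not ((q3 and q4) implies not q3).
  branch 1 (add not not q6):
    not ((q1 implies ((q4 implies q5) iff not q1)) iff q2): β-rule — branch into (q1 implies ((q4 implies q5) iff not q1)), not q2  //  not (q1 implies ((q4 implies q5) iff not q1)), q2.
      branch 1.1 (add (q1 implies ((q4 implies q5) iff not q1)), not q2):
        × closes — contains both q2 and not q2.
      branch 1.2 (add not (q1 implies ((q4 implies q5) iff not q1)), q2):
        not (q1 implies ((q4 implies q5) iff not q1)): α-rule — add q1, not ((q4 implies q5) iff not q1).
        (q1 or q3): β-rule — branch into q1  //  q3.
          branch 1.2.1 (add q1):
            not ((q4 implies q5) iff not q1): β-rule — branch into (q4 implies q5), not not q1  //  not (q4 implies q5), not q1.
              branch 1.2.1.1 (add (q4 implies q5), not not q1):
                (q4 implies q5): β-rule — branch into not q4  //  q5.
                  branch 1.2.1.1.1 (add not q4):
                    ○ open, literals {q1=true, q2=true, q4=false, q6=true}.
                  branch 1.2.1.1.2 (add q5):
                    ○ open, literals {q1=true, q2=true, q5=true, q6=true}.
              branch 1.2.1.2 (add not (q4 implies q5), not q1):
                × closes — contains both q1 and not q1.
          branch 1.2.2 (add q3):
            not ((q4 implies q5) iff not q1): β-rule — branch into (q4 implies q5), not not q1  //  not (q4 implies q5), not q1.
              branch 1.2.2.1 (add (q4 implies q5), not not q1):
                (q4 implies q5): β-rule — branch into not q4  //  q5.
                  branch 1.2.2.1.1 (add not q4):
                    ○ open, literals {q1=true, q2=true, q3=true, q4=false, q6=true}.
                  branch 1.2.2.1.2 (add q5):
                    ○ open, literals {q1=true, q2=true, q3=true, q5=true, q6=true}.
              branch 1.2.2.2 (add not (q4 implies q5), not q1):
                × closes — contains both q1 and not q1.
  branch 2 (add not ((q3 and q4) implies not q3)):
    not ((q3 and q4) implies not q3): α-rule — add (q3 and q4), not not q3.
    (q3 and q4): α-rule — add q3, q4.
    not ((q1 implies ((q4 implies q5) iff not q1)) iff q2): β-rule — branch into (q1 implies ((q4 implies q5) iff not q1)), not q2  //  not (q1 implies ((q4 implies q5) iff not q1)), q2.
      branch 2.1 (add (q1 implies ((q4 implies q5) iff not q1)), not q2):
        × closes — contains both q2 and not q2.
      branch 2.2 (add not (q1 implies ((q4 implies q5) iff not q1)), q2):
        not (q1 implies ((q4 implies q5) iff not q1)): α-rule — add q1, not ((q4 implies q5) iff not q1).
        (q1 or q3): β-rule — branch into q1  //  q3.
          branch 2.2.1 (add q1):
            not ((q4 implies q5) iff not q1): β-rule — branch into (q4 implies q5), not not q1  //  not (q4 implies q5), not q1.
              branch 2.2.1.1 (add (q4 implies q5), not not q1):
                (q4 implies q5): β-rule — branch into not q4  //  q5.
                  branch 2.2.1.1.1 (add not q4):
                    × closes — contains both q4 and not q4.
                  branch 2.2.1.1.2 (add q5):
                    ○ open, literals {q1=true, q2=true, q3=true, q4=true, q5=true}.
              branch 2.2.1.2 (add not (q4 implies q5), not q1):
                × closes — contains both q1 and not q1.
          branch 2.2.2 (add q3):
            not ((q4 implies q5) iff not q1): β-rule — branch into (q4 implies q5), not not q1  //  not (q4 implies q5), not q1.
              branch 2.2.2.1 (add (q4 implies q5), not not q1):
                (q4 implies q5): β-rule — branch into not q4  //  q5.
                  branch 2.2.2.1.1 (add not q4):
                    × closes — contains both q4 and not q4.
                  branch 2.2.2.1.2 (add q5):
                    ○ open, literals {q1=true, q2=true, q3=true, q4=true, q5=true}.
              branch 2.2.2.2 (add not (q4 implies q5), not q1):
                × closes — contains both q1 and not q1.
8 branches closed, 6 open.
An open branch gives a countermodel: q1=true, q2=true, q4=false, q6=true (unmentioned atoms arbitrary); under it the original formula is false.

Not valid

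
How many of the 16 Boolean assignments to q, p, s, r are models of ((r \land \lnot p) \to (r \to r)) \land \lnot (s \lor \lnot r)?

Initial set: {(((r \land \lnot p) \to (r \to r)) \land \lnot (s \lor \lnot r))}.
(((r \land \lnot p) \to (r \to r)) \land \lnot (s \lor \lnot r)): α-rule — add ((r \land \lnot p) \to (r \to r)), \lnot (s \lor \lnot r).
\lnot (s \lor \lnot r): α-rule — add \lnot s, \lnot \lnot r.
((r \land \lnot p) \to (r \to r)): β-rule — branch into \lnot (r \land \lnot p)  //  (r \to r).
  branch 1 (add \lnot (r \land \lnot p)):
    \lnot (r \land \lnot p): β-rule — branch into \lnot r  //  \lnot \lnot p.
      branch 1.1 (add \lnot r):
        × closes — contains both r and \lnot r.
      branch 1.2 (add \lnot \lnot p):
        ○ open, literals {p=true, r=true, s=false}.
  branch 2 (add (r \to r)):
    (r \to r): β-rule — branch into \lnot r  //  r.
      branch 2.1 (add \lnot r):
        × closes — contains both r and \lnot r.
      branch 2.2 (add r):
        ○ open, literals {r=true, s=false}.
2 branches closed, 2 open.
Each open branch fixes some atoms; the unmentioned ones are free. Counting distinct full assignments: branch {p=true, r=true, s=false} (q) contributes 2 new; branch {r=true, s=false} (q, p) contributes 2 new. Total: 4.

4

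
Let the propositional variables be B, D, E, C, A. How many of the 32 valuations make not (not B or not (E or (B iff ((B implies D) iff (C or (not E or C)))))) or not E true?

24

Initial set: {(not (not B or not (E or (B iff ((B implies D) iff (C or (not E or C)))))) or not E)}.
(not (not B or not (E or (B iff ((B implies D) iff (C or (not E or C)))))) or not E): β-rule — branch into not (not B or not (E or (B iff ((B implies D) iff (C or (not E or C))))))  //  not E.
  branch 1 (add not (not B or not (E or (B iff ((B implies D) iff (C or (not E or C))))))):
    not (not B or not (E or (B iff ((B implies D) iff (C or (not E or C)))))): α-rule — add not not B, not not (E or (B iff ((B implies D) iff (C or (not E or C))))).
    not not (E or (B iff ((B implies D) iff (C or (not E or C))))): β-rule — branch into E  //  (B iff ((B implies D) iff (C or (not E or C)))).
      branch 1.1 (add E):
        ○ open, literals {B=1, E=1}.
      branch 1.2 (add (B iff ((B implies D) iff (C or (not E or C))))):
        (B iff ((B implies D) iff (C or (not E or C)))): β-rule — branch into B, ((B implies D) iff (C or (not E or C)))  //  not B, not ((B implies D) iff (C or (not E or C))).
          branch 1.2.1 (add B, ((B implies D) iff (C or (not E or C)))):
            ((B implies D) iff (C or (not E or C))): β-rule — branch into (B implies D), (C or (not E or C))  //  not (B implies D), not (C or (not E or C)).
              branch 1.2.1.1 (add (B implies D), (C or (not E or C))):
                (B implies D): β-rule — branch into not B  //  D.
                  branch 1.2.1.1.1 (add not B):
                    × closes — contains both B and not B.
                  branch 1.2.1.1.2 (add D):
                    (C or (not E or C)): β-rule — branch into C  //  (not E or C).
                      branch 1.2.1.1.2.1 (add C):
                        ○ open, literals {B=1, C=1, D=1}.
                      branch 1.2.1.1.2.2 (add (not E or C)):
                        (not E or C): β-rule — branch into not E  //  C.
                          branch 1.2.1.1.2.2.1 (add not E):
                            ○ open, literals {B=1, D=1, E=0}.
                          branch 1.2.1.1.2.2.2 (add C):
                            ○ open, literals {B=1, C=1, D=1}.
              branch 1.2.1.2 (add not (B implies D), not (C or (not E or C))):
                not (B implies D): α-rule — add B, not D.
                not (C or (not E or C)): α-rule — add not C, not (not E or C).
                not (not E or C): α-rule — add not not E, not C.
                ○ open, literals {B=1, C=0, D=0, E=1}.
          branch 1.2.2 (add not B, not ((B implies D) iff (C or (not E or C)))):
            × closes — contains both B and not B.
  branch 2 (add not E):
    ○ open, literals {E=0}.
2 branches closed, 6 open.
Each open branch fixes some atoms; the unmentioned ones are free. Counting distinct full assignments: branch {B=1, E=1} (D, C, A) contributes 8 new; branch {B=1, C=1, D=1} (E, A) contributes 2 new; branch {B=1, D=1, E=0} (C, A) contributes 2 new; branch {B=1, C=1, D=1} (E, A) contributes 0 new; branch {B=1, C=0, D=0, E=1} (A) contributes 0 new; branch {E=0} (B, D, C, A) contributes 12 new. Total: 24.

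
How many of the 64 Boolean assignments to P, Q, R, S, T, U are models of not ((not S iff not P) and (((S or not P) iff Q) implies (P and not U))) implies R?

Initial set: {(not ((not S iff not P) and (((S or not P) iff Q) implies (P and not U))) implies R)}.
(not ((not S iff not P) and (((S or not P) iff Q) implies (P and not U))) implies R): β-rule — branch into not not ((not S iff not P) and (((S or not P) iff Q) implies (P and not U)))  //  R.
  branch 1 (add not not ((not S iff not P) and (((S or not P) iff Q) implies (P and not U)))):
    not not ((not S iff not P) and (((S or not P) iff Q) implies (P and not U))): α-rule — add (not S iff not P), (((S or not P) iff Q) implies (P and not U)).
    (not S iff not P): β-rule — branch into not S, not P  //  not not S, not not P.
      branch 1.1 (add not S, not P):
        (((S or not P) iff Q) implies (P and not U)): β-rule — branch into not ((S or not P) iff Q)  //  (P and not U).
          branch 1.1.1 (add not ((S or not P) iff Q)):
            not ((S or not P) iff Q): β-rule — branch into (S or not P), not Q  //  not (S or not P), Q.
              branch 1.1.1.1 (add (S or not P), not Q):
                (S or not P): β-rule — branch into S  //  not P.
                  branch 1.1.1.1.1 (add S):
                    × closes — contains both S and not S.
                  branch 1.1.1.1.2 (add not P):
                    ○ open, literals {P=false, Q=false, S=false}.
              branch 1.1.1.2 (add not (S or not P), Q):
                not (S or not P): α-rule — add not S, not not P.
                × closes — contains both P and not P.
          branch 1.1.2 (add (P and not U)):
            (P and not U): α-rule — add P, not U.
            × closes — contains both P and not P.
      branch 1.2 (add not not S, not not P):
        (((S or not P) iff Q) implies (P and not U)): β-rule — branch into not ((S or not P) iff Q)  //  (P and not U).
          branch 1.2.1 (add not ((S or not P) iff Q)):
            not ((S or not P) iff Q): β-rule — branch into (S or not P), not Q  //  not (S or not P), Q.
              branch 1.2.1.1 (add (S or not P), not Q):
                (S or not P): β-rule — branch into S  //  not P.
                  branch 1.2.1.1.1 (add S):
                    ○ open, literals {P=true, Q=false, S=true}.
                  branch 1.2.1.1.2 (add not P):
                    × closes — contains both P and not P.
              branch 1.2.1.2 (add not (S or not P), Q):
                not (S or not P): α-rule — add not S, not not P.
                × closes — contains both S and not S.
          branch 1.2.2 (add (P and not U)):
            (P and not U): α-rule — add P, not U.
            ○ open, literals {P=true, S=true, U=false}.
  branch 2 (add R):
    ○ open, literals {R=true}.
5 branches closed, 4 open.
Each open branch fixes some atoms; the unmentioned ones are free. Counting distinct full assignments: branch {P=false, Q=false, S=false} (R, T, U) contributes 8 new; branch {P=true, Q=false, S=true} (R, T, U) contributes 8 new; branch {P=true, S=true, U=false} (Q, R, T) contributes 4 new; branch {R=true} (P, Q, S, T, U) contributes 22 new. Total: 42.

42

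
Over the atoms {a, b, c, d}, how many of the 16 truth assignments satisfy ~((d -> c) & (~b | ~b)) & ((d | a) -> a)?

7

Initial set: {(~((d -> c) & (~b | ~b)) & ((d | a) -> a))}.
(~((d -> c) & (~b | ~b)) & ((d | a) -> a)): α-rule — add ~((d -> c) & (~b | ~b)), ((d | a) -> a).
~((d -> c) & (~b | ~b)): β-rule — branch into ~(d -> c)  //  ~(~b | ~b).
  branch 1 (add ~(d -> c)):
    ~(d -> c): α-rule — add d, ~c.
    ((d | a) -> a): β-rule — branch into ~(d | a)  //  a.
      branch 1.1 (add ~(d | a)):
        ~(d | a): α-rule — add ~d, ~a.
        × closes — contains both d and ~d.
      branch 1.2 (add a):
        ○ open, literals {a=1, c=0, d=1}.
  branch 2 (add ~(~b | ~b)):
    ~(~b | ~b): α-rule — add ~~b, ~~b.
    ((d | a) -> a): β-rule — branch into ~(d | a)  //  a.
      branch 2.1 (add ~(d | a)):
        ~(d | a): α-rule — add ~d, ~a.
        ○ open, literals {a=0, b=1, d=0}.
      branch 2.2 (add a):
        ○ open, literals {a=1, b=1}.
1 branch closed, 3 open.
Each open branch fixes some atoms; the unmentioned ones are free. Counting distinct full assignments: branch {a=1, c=0, d=1} (b) contributes 2 new; branch {a=0, b=1, d=0} (c) contributes 2 new; branch {a=1, b=1} (c, d) contributes 3 new. Total: 7.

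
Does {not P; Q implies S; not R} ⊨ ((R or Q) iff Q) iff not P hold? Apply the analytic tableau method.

Yes

Initial set: {not P; (Q implies S); not R; not (((R or Q) iff Q) iff not P)}.
(Q implies S): β-rule — branch into not Q  //  S.
  branch 1 (add not Q):
    not (((R or Q) iff Q) iff not P): β-rule — branch into ((R or Q) iff Q), not not P  //  not ((R or Q) iff Q), not P.
      branch 1.1 (add ((R or Q) iff Q), not not P):
        × closes — contains both P and not P.
      branch 1.2 (add not ((R or Q) iff Q), not P):
        not ((R or Q) iff Q): β-rule — branch into (R or Q), not Q  //  not (R or Q), Q.
          branch 1.2.1 (add (R or Q), not Q):
            (R or Q): β-rule — branch into R  //  Q.
              branch 1.2.1.1 (add R):
                × closes — contains both R and not R.
              branch 1.2.1.2 (add Q):
                × closes — contains both Q and not Q.
          branch 1.2.2 (add not (R or Q), Q):
            × closes — contains both Q and not Q.
  branch 2 (add S):
    not (((R or Q) iff Q) iff not P): β-rule — branch into ((R or Q) iff Q), not not P  //  not ((R or Q) iff Q), not P.
      branch 2.1 (add ((R or Q) iff Q), not not P):
        × closes — contains both P and not P.
      branch 2.2 (add not ((R or Q) iff Q), not P):
        not ((R or Q) iff Q): β-rule — branch into (R or Q), not Q  //  not (R or Q), Q.
          branch 2.2.1 (add (R or Q), not Q):
            (R or Q): β-rule — branch into R  //  Q.
              branch 2.2.1.1 (add R):
                × closes — contains both R and not R.
              branch 2.2.1.2 (add Q):
                × closes — contains both Q and not Q.
          branch 2.2.2 (add not (R or Q), Q):
            not (R or Q): α-rule — add not R, not Q.
            × closes — contains both Q and not Q.
All 8 branches close.
Every branch closed, so the premises entail the conclusion.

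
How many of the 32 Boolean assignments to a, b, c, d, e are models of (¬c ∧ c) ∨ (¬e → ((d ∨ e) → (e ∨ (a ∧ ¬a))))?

Initial set: {T ((¬c ∧ c) ∨ (¬e → ((d ∨ e) → (e ∨ (a ∧ ¬a)))))}.
T ((¬c ∧ c) ∨ (¬e → ((d ∨ e) → (e ∨ (a ∧ ¬a))))): β-rule — branch into T (¬c ∧ c)  //  T (¬e → ((d ∨ e) → (e ∨ (a ∧ ¬a)))).
  branch 1 (add T (¬c ∧ c)):
    T (¬c ∧ c): α-rule — add T ¬c, T c.
    × closes — contains both c and ¬c.
  branch 2 (add T (¬e → ((d ∨ e) → (e ∨ (a ∧ ¬a))))):
    T (¬e → ((d ∨ e) → (e ∨ (a ∧ ¬a)))): β-rule — branch into F ¬e  //  T ((d ∨ e) → (e ∨ (a ∧ ¬a))).
      branch 2.1 (add F ¬e):
        ○ open, literals {e=true}.
      branch 2.2 (add T ((d ∨ e) → (e ∨ (a ∧ ¬a)))):
        T ((d ∨ e) → (e ∨ (a ∧ ¬a))): β-rule — branch into F (d ∨ e)  //  T (e ∨ (a ∧ ¬a)).
          branch 2.2.1 (add F (d ∨ e)):
            F (d ∨ e): α-rule — add F d, F e.
            ○ open, literals {d=false, e=false}.
          branch 2.2.2 (add T (e ∨ (a ∧ ¬a))):
            T (e ∨ (a ∧ ¬a)): β-rule — branch into T e  //  T (a ∧ ¬a).
              branch 2.2.2.1 (add T e):
                ○ open, literals {e=true}.
              branch 2.2.2.2 (add T (a ∧ ¬a)):
                T (a ∧ ¬a): α-rule — add T a, T ¬a.
                × closes — contains both a and ¬a.
2 branches closed, 3 open.
Each open branch fixes some atoms; the unmentioned ones are free. Counting distinct full assignments: branch {e=true} (a, b, c, d) contributes 16 new; branch {d=false, e=false} (a, b, c) contributes 8 new; branch {e=true} (a, b, c, d) contributes 0 new. Total: 24.

24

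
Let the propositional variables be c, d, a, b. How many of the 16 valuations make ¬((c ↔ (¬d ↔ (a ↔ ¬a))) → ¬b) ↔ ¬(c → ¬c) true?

8

Initial set: {(¬((c ↔ (¬d ↔ (a ↔ ¬a))) → ¬b) ↔ ¬(c → ¬c))}.
(¬((c ↔ (¬d ↔ (a ↔ ¬a))) → ¬b) ↔ ¬(c → ¬c)): β-rule — branch into ¬((c ↔ (¬d ↔ (a ↔ ¬a))) → ¬b), ¬(c → ¬c)  //  ¬¬((c ↔ (¬d ↔ (a ↔ ¬a))) → ¬b), ¬¬(c → ¬c).
  branch 1 (add ¬((c ↔ (¬d ↔ (a ↔ ¬a))) → ¬b), ¬(c → ¬c)):
    ¬((c ↔ (¬d ↔ (a ↔ ¬a))) → ¬b): α-rule — add (c ↔ (¬d ↔ (a ↔ ¬a))), ¬¬b.
    ¬(c → ¬c): α-rule — add c, ¬¬c.
    (c ↔ (¬d ↔ (a ↔ ¬a))): β-rule — branch into c, (¬d ↔ (a ↔ ¬a))  //  ¬c, ¬(¬d ↔ (a ↔ ¬a)).
      branch 1.1 (add c, (¬d ↔ (a ↔ ¬a))):
        (¬d ↔ (a ↔ ¬a)): β-rule — branch into ¬d, (a ↔ ¬a)  //  ¬¬d, ¬(a ↔ ¬a).
          branch 1.1.1 (add ¬d, (a ↔ ¬a)):
            (a ↔ ¬a): β-rule — branch into a, ¬a  //  ¬a, ¬¬a.
              branch 1.1.1.1 (add a, ¬a):
                × closes — contains both a and ¬a.
              branch 1.1.1.2 (add ¬a, ¬¬a):
                × closes — contains both a and ¬a.
          branch 1.1.2 (add ¬¬d, ¬(a ↔ ¬a)):
            ¬(a ↔ ¬a): β-rule — branch into a, ¬¬a  //  ¬a, ¬a.
              branch 1.1.2.1 (add a, ¬¬a):
                ○ open, literals {a=true, b=true, c=true, d=true}.
              branch 1.1.2.2 (add ¬a, ¬a):
                ○ open, literals {a=false, b=true, c=true, d=true}.
      branch 1.2 (add ¬c, ¬(¬d ↔ (a ↔ ¬a))):
        × closes — contains both c and ¬c.
  branch 2 (add ¬¬((c ↔ (¬d ↔ (a ↔ ¬a))) → ¬b), ¬¬(c → ¬c)):
    ¬¬((c ↔ (¬d ↔ (a ↔ ¬a))) → ¬b): β-rule — branch into ¬(c ↔ (¬d ↔ (a ↔ ¬a)))  //  ¬b.
      branch 2.1 (add ¬(c ↔ (¬d ↔ (a ↔ ¬a)))):
        ¬¬(c → ¬c): β-rule — branch into ¬c  //  ¬c.
          branch 2.1.1 (add ¬c):
            ¬(c ↔ (¬d ↔ (a ↔ ¬a))): β-rule — branch into c, ¬(¬d ↔ (a ↔ ¬a))  //  ¬c, (¬d ↔ (a ↔ ¬a)).
              branch 2.1.1.1 (add c, ¬(¬d ↔ (a ↔ ¬a))):
                × closes — contains both c and ¬c.
              branch 2.1.1.2 (add ¬c, (¬d ↔ (a ↔ ¬a))):
                (¬d ↔ (a ↔ ¬a)): β-rule — branch into ¬d, (a ↔ ¬a)  //  ¬¬d, ¬(a ↔ ¬a).
                  branch 2.1.1.2.1 (add ¬d, (a ↔ ¬a)):
                    (a ↔ ¬a): β-rule — branch into a, ¬a  //  ¬a, ¬¬a.
                      branch 2.1.1.2.1.1 (add a, ¬a):
                        × closes — contains both a and ¬a.
                      branch 2.1.1.2.1.2 (add ¬a, ¬¬a):
                        × closes — contains both a and ¬a.
                  branch 2.1.1.2.2 (add ¬¬d, ¬(a ↔ ¬a)):
                    ¬(a ↔ ¬a): β-rule — branch into a, ¬¬a  //  ¬a, ¬a.
                      branch 2.1.1.2.2.1 (add a, ¬¬a):
                        ○ open, literals {a=true, c=false, d=true}.
                      branch 2.1.1.2.2.2 (add ¬a, ¬a):
                        ○ open, literals {a=false, c=false, d=true}.
          branch 2.1.2 (add ¬c):
            ¬(c ↔ (¬d ↔ (a ↔ ¬a))): β-rule — branch into c, ¬(¬d ↔ (a ↔ ¬a))  //  ¬c, (¬d ↔ (a ↔ ¬a)).
              branch 2.1.2.1 (add c, ¬(¬d ↔ (a ↔ ¬a))):
                × closes — contains both c and ¬c.
              branch 2.1.2.2 (add ¬c, (¬d ↔ (a ↔ ¬a))):
                (¬d ↔ (a ↔ ¬a)): β-rule — branch into ¬d, (a ↔ ¬a)  //  ¬¬d, ¬(a ↔ ¬a).
                  branch 2.1.2.2.1 (add ¬d, (a ↔ ¬a)):
                    (a ↔ ¬a): β-rule — branch into a, ¬a  //  ¬a, ¬¬a.
                      branch 2.1.2.2.1.1 (add a, ¬a):
                        × closes — contains both a and ¬a.
                      branch 2.1.2.2.1.2 (add ¬a, ¬¬a):
                        × closes — contains both a and ¬a.
                  branch 2.1.2.2.2 (add ¬¬d, ¬(a ↔ ¬a)):
                    ¬(a ↔ ¬a): β-rule — branch into a, ¬¬a  //  ¬a, ¬a.
                      branch 2.1.2.2.2.1 (add a, ¬¬a):
                        ○ open, literals {a=true, c=false, d=true}.
                      branch 2.1.2.2.2.2 (add ¬a, ¬a):
                        ○ open, literals {a=false, c=false, d=true}.
      branch 2.2 (add ¬b):
        ¬¬(c → ¬c): β-rule — branch into ¬c  //  ¬c.
          branch 2.2.1 (add ¬c):
            ○ open, literals {b=false, c=false}.
          branch 2.2.2 (add ¬c):
            ○ open, literals {b=false, c=false}.
9 branches closed, 8 open.
Each open branch fixes some atoms; the unmentioned ones are free. Counting distinct full assignments: branch {a=true, b=true, c=true, d=true} (none free) contributes 1 new; branch {a=false, b=true, c=true, d=true} (none free) contributes 1 new; branch {a=true, c=false, d=true} (b) contributes 2 new; branch {a=false, c=false, d=true} (b) contributes 2 new; branch {a=true, c=false, d=true} (b) contributes 0 new; branch {a=false, c=false, d=true} (b) contributes 0 new; branch {b=false, c=false} (d, a) contributes 2 new; branch {b=false, c=false} (d, a) contributes 0 new. Total: 8.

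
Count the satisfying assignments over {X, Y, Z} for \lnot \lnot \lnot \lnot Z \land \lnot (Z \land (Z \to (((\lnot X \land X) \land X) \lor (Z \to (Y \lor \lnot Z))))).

Initial set: {(\lnot \lnot \lnot \lnot Z \land \lnot (Z \land (Z \to (((\lnot X \land X) \land X) \lor (Z \to (Y \lor \lnot Z))))))}.
(\lnot \lnot \lnot \lnot Z \land \lnot (Z \land (Z \to (((\lnot X \land X) \land X) \lor (Z \to (Y \lor \lnot Z)))))): α-rule — add \lnot \lnot \lnot \lnot Z, \lnot (Z \land (Z \to (((\lnot X \land X) \land X) \lor (Z \to (Y \lor \lnot Z))))).
\lnot \lnot \lnot \lnot Z: drop double negation, giving \lnot \lnot Z.
\lnot \lnot Z: drop double negation, giving Z.
\lnot (Z \land (Z \to (((\lnot X \land X) \land X) \lor (Z \to (Y \lor \lnot Z))))): β-rule — branch into \lnot Z  //  \lnot (Z \to (((\lnot X \land X) \land X) \lor (Z \to (Y \lor \lnot Z)))).
  branch 1 (add \lnot Z):
    × closes — contains both Z and \lnot Z.
  branch 2 (add \lnot (Z \to (((\lnot X \land X) \land X) \lor (Z \to (Y \lor \lnot Z))))):
    \lnot (Z \to (((\lnot X \land X) \land X) \lor (Z \to (Y \lor \lnot Z)))): α-rule — add Z, \lnot (((\lnot X \land X) \land X) \lor (Z \to (Y \lor \lnot Z))).
    \lnot (((\lnot X \land X) \land X) \lor (Z \to (Y \lor \lnot Z))): α-rule — add \lnot ((\lnot X \land X) \land X), \lnot (Z \to (Y \lor \lnot Z)).
    \lnot (Z \to (Y \lor \lnot Z)): α-rule — add Z, \lnot (Y \lor \lnot Z).
    \lnot (Y \lor \lnot Z): α-rule — add \lnot Y, \lnot \lnot Z.
    \lnot ((\lnot X \land X) \land X): β-rule — branch into \lnot (\lnot X \land X)  //  \lnot X.
      branch 2.1 (add \lnot (\lnot X \land X)):
        \lnot (\lnot X \land X): β-rule — branch into \lnot \lnot X  //  \lnot X.
          branch 2.1.1 (add \lnot \lnot X):
            ○ open, literals {X=true, Y=false, Z=true}.
          branch 2.1.2 (add \lnot X):
            ○ open, literals {X=false, Y=false, Z=true}.
      branch 2.2 (add \lnot X):
        ○ open, literals {X=false, Y=false, Z=true}.
1 branch closed, 3 open.
Each open branch fixes some atoms; the unmentioned ones are free. Counting distinct full assignments: branch {X=true, Y=false, Z=true} (none free) contributes 1 new; branch {X=false, Y=false, Z=true} (none free) contributes 1 new; branch {X=false, Y=false, Z=true} (none free) contributes 0 new. Total: 2.

2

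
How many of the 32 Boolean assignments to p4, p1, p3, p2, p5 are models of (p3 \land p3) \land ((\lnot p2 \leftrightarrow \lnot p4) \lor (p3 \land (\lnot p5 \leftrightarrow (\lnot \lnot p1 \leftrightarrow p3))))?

Initial set: {((p3 \land p3) \land ((\lnot p2 \leftrightarrow \lnot p4) \lor (p3 \land (\lnot p5 \leftrightarrow (\lnot \lnot p1 \leftrightarrow p3)))))}.
((p3 \land p3) \land ((\lnot p2 \leftrightarrow \lnot p4) \lor (p3 \land (\lnot p5 \leftrightarrow (\lnot \lnot p1 \leftrightarrow p3))))): α-rule — add (p3 \land p3), ((\lnot p2 \leftrightarrow \lnot p4) \lor (p3 \land (\lnot p5 \leftrightarrow (\lnot \lnot p1 \leftrightarrow p3)))).
(p3 \land p3): α-rule — add p3, p3.
((\lnot p2 \leftrightarrow \lnot p4) \lor (p3 \land (\lnot p5 \leftrightarrow (\lnot \lnot p1 \leftrightarrow p3)))): β-rule — branch into (\lnot p2 \leftrightarrow \lnot p4)  //  (p3 \land (\lnot p5 \leftrightarrow (\lnot \lnot p1 \leftrightarrow p3))).
  branch 1 (add (\lnot p2 \leftrightarrow \lnot p4)):
    (\lnot p2 \leftrightarrow \lnot p4): β-rule — branch into \lnot p2, \lnot p4  //  \lnot \lnot p2, \lnot \lnot p4.
      branch 1.1 (add \lnot p2, \lnot p4):
        ○ open, literals {p2=0, p3=1, p4=0}.
      branch 1.2 (add \lnot \lnot p2, \lnot \lnot p4):
        ○ open, literals {p2=1, p3=1, p4=1}.
  branch 2 (add (p3 \land (\lnot p5 \leftrightarrow (\lnot \lnot p1 \leftrightarrow p3)))):
    (p3 \land (\lnot p5 \leftrightarrow (\lnot \lnot p1 \leftrightarrow p3))): α-rule — add p3, (\lnot p5 \leftrightarrow (\lnot \lnot p1 \leftrightarrow p3)).
    (\lnot p5 \leftrightarrow (\lnot \lnot p1 \leftrightarrow p3)): β-rule — branch into \lnot p5, (\lnot \lnot p1 \leftrightarrow p3)  //  \lnot \lnot p5, \lnot (\lnot \lnot p1 \leftrightarrow p3).
      branch 2.1 (add \lnot p5, (\lnot \lnot p1 \leftrightarrow p3)):
        (\lnot \lnot p1 \leftrightarrow p3): β-rule — branch into \lnot \lnot p1, p3  //  \lnot \lnot \lnot p1, \lnot p3.
          branch 2.1.1 (add \lnot \lnot p1, p3):
            \lnot \lnot p1: drop double negation, giving p1.
            ○ open, literals {p1=1, p3=1, p5=0}.
          branch 2.1.2 (add \lnot \lnot \lnot p1, \lnot p3):
            × closes — contains both p3 and \lnot p3.
      branch 2.2 (add \lnot \lnot p5, \lnot (\lnot \lnot p1 \leftrightarrow p3)):
        \lnot (\lnot \lnot p1 \leftrightarrow p3): β-rule — branch into \lnot \lnot p1, \lnot p3  //  \lnot \lnot \lnot p1, p3.
          branch 2.2.1 (add \lnot \lnot p1, \lnot p3):
            × closes — contains both p3 and \lnot p3.
          branch 2.2.2 (add \lnot \lnot \lnot p1, p3):
            \lnot \lnot \lnot p1: drop double negation, giving \lnot p1.
            ○ open, literals {p1=0, p3=1, p5=1}.
2 branches closed, 4 open.
Each open branch fixes some atoms; the unmentioned ones are free. Counting distinct full assignments: branch {p2=0, p3=1, p4=0} (p1, p5) contributes 4 new; branch {p2=1, p3=1, p4=1} (p1, p5) contributes 4 new; branch {p1=1, p3=1, p5=0} (p4, p2) contributes 2 new; branch {p1=0, p3=1, p5=1} (p4, p2) contributes 2 new. Total: 12.

12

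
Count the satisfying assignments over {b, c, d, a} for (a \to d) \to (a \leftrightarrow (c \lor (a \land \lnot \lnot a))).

Initial set: {((a \to d) \to (a \leftrightarrow (c \lor (a \land \lnot \lnot a))))}.
((a \to d) \to (a \leftrightarrow (c \lor (a \land \lnot \lnot a)))): β-rule — branch into \lnot (a \to d)  //  (a \leftrightarrow (c \lor (a \land \lnot \lnot a))).
  branch 1 (add \lnot (a \to d)):
    \lnot (a \to d): α-rule — add a, \lnot d.
    ○ open, literals {a=true, d=false}.
  branch 2 (add (a \leftrightarrow (c \lor (a \land \lnot \lnot a)))):
    (a \leftrightarrow (c \lor (a \land \lnot \lnot a))): β-rule — branch into a, (c \lor (a \land \lnot \lnot a))  //  \lnot a, \lnot (c \lor (a \land \lnot \lnot a)).
      branch 2.1 (add a, (c \lor (a \land \lnot \lnot a))):
        (c \lor (a \land \lnot \lnot a)): β-rule — branch into c  //  (a \land \lnot \lnot a).
          branch 2.1.1 (add c):
            ○ open, literals {a=true, c=true}.
          branch 2.1.2 (add (a \land \lnot \lnot a)):
            (a \land \lnot \lnot a): α-rule — add a, \lnot \lnot a.
            \lnot \lnot a: drop double negation, giving a.
            ○ open, literals {a=true}.
      branch 2.2 (add \lnot a, \lnot (c \lor (a \land \lnot \lnot a))):
        \lnot (c \lor (a \land \lnot \lnot a)): α-rule — add \lnot c, \lnot (a \land \lnot \lnot a).
        \lnot (a \land \lnot \lnot a): β-rule — branch into \lnot a  //  \lnot \lnot \lnot a.
          branch 2.2.1 (add \lnot a):
            ○ open, literals {a=false, c=false}.
          branch 2.2.2 (add \lnot \lnot \lnot a):
            \lnot \lnot \lnot a: drop double negation, giving \lnot a.
            ○ open, literals {a=false, c=false}.
0 branches closed, 5 open.
Each open branch fixes some atoms; the unmentioned ones are free. Counting distinct full assignments: branch {a=true, d=false} (b, c) contributes 4 new; branch {a=true, c=true} (b, d) contributes 2 new; branch {a=true} (b, c, d) contributes 2 new; branch {a=false, c=false} (b, d) contributes 4 new; branch {a=false, c=false} (b, d) contributes 0 new. Total: 12.

12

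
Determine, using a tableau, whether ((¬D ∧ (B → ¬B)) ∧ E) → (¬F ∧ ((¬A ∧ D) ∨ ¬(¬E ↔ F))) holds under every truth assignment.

Not valid

Assume the negation and expand:
Initial set: {F (((¬D ∧ (B → ¬B)) ∧ E) → (¬F ∧ ((¬A ∧ D) ∨ ¬(¬E ↔ F))))}.
F (((¬D ∧ (B → ¬B)) ∧ E) → (¬F ∧ ((¬A ∧ D) ∨ ¬(¬E ↔ F)))): α-rule — add T ((¬D ∧ (B → ¬B)) ∧ E), F (¬F ∧ ((¬A ∧ D) ∨ ¬(¬E ↔ F))).
T ((¬D ∧ (B → ¬B)) ∧ E): α-rule — add T (¬D ∧ (B → ¬B)), T E.
T (¬D ∧ (B → ¬B)): α-rule — add T ¬D, T (B → ¬B).
F (¬F ∧ ((¬A ∧ D) ∨ ¬(¬E ↔ F))): β-rule — branch into F ¬F  //  F ((¬A ∧ D) ∨ ¬(¬E ↔ F)).
  branch 1 (add F ¬F):
    T (B → ¬B): β-rule — branch into F B  //  T ¬B.
      branch 1.1 (add F B):
        ○ open, literals {B=false, D=false, E=true, F=true}.
      branch 1.2 (add T ¬B):
        ○ open, literals {B=false, D=false, E=true, F=true}.
  branch 2 (add F ((¬A ∧ D) ∨ ¬(¬E ↔ F))):
    F ((¬A ∧ D) ∨ ¬(¬E ↔ F)): α-rule — add F (¬A ∧ D), F ¬(¬E ↔ F).
    T (B → ¬B): β-rule — branch into F B  //  T ¬B.
      branch 2.1 (add F B):
        F (¬A ∧ D): β-rule — branch into F ¬A  //  F D.
          branch 2.1.1 (add F ¬A):
            F ¬(¬E ↔ F): β-rule — branch into T ¬E, T F  //  F ¬E, F F.
              branch 2.1.1.1 (add T ¬E, T F):
                × closes — contains both E and ¬E.
              branch 2.1.1.2 (add F ¬E, F F):
                ○ open, literals {A=true, B=false, D=false, E=true, F=false}.
          branch 2.1.2 (add F D):
            F ¬(¬E ↔ F): β-rule — branch into T ¬E, T F  //  F ¬E, F F.
              branch 2.1.2.1 (add T ¬E, T F):
                × closes — contains both E and ¬E.
              branch 2.1.2.2 (add F ¬E, F F):
                ○ open, literals {B=false, D=false, E=true, F=false}.
      branch 2.2 (add T ¬B):
        F (¬A ∧ D): β-rule — branch into F ¬A  //  F D.
          branch 2.2.1 (add F ¬A):
            F ¬(¬E ↔ F): β-rule — branch into T ¬E, T F  //  F ¬E, F F.
              branch 2.2.1.1 (add T ¬E, T F):
                × closes — contains both E and ¬E.
              branch 2.2.1.2 (add F ¬E, F F):
                ○ open, literals {A=true, B=false, D=false, E=true, F=false}.
          branch 2.2.2 (add F D):
            F ¬(¬E ↔ F): β-rule — branch into T ¬E, T F  //  F ¬E, F F.
              branch 2.2.2.1 (add T ¬E, T F):
                × closes — contains both E and ¬E.
              branch 2.2.2.2 (add F ¬E, F F):
                ○ open, literals {B=false, D=false, E=true, F=false}.
4 branches closed, 6 open.
An open branch gives a countermodel: B=false, D=false, E=true, F=true (unmentioned atoms arbitrary); under it the original formula is false.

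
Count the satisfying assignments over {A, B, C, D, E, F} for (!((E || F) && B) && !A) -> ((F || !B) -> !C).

56

Initial set: {((!((E || F) && B) && !A) -> ((F || !B) -> !C))}.
((!((E || F) && B) && !A) -> ((F || !B) -> !C)): β-rule — branch into !(!((E || F) && B) && !A)  //  ((F || !B) -> !C).
  branch 1 (add !(!((E || F) && B) && !A)):
    !(!((E || F) && B) && !A): β-rule — branch into !!((E || F) && B)  //  !!A.
      branch 1.1 (add !!((E || F) && B)):
        !!((E || F) && B): α-rule — add (E || F), B.
        (E || F): β-rule — branch into E  //  F.
          branch 1.1.1 (add E):
            ○ open, literals {B=true, E=true}.
          branch 1.1.2 (add F):
            ○ open, literals {B=true, F=true}.
      branch 1.2 (add !!A):
        ○ open, literals {A=true}.
  branch 2 (add ((F || !B) -> !C)):
    ((F || !B) -> !C): β-rule — branch into !(F || !B)  //  !C.
      branch 2.1 (add !(F || !B)):
        !(F || !B): α-rule — add !F, !!B.
        ○ open, literals {B=true, F=false}.
      branch 2.2 (add !C):
        ○ open, literals {C=false}.
0 branches closed, 5 open.
Each open branch fixes some atoms; the unmentioned ones are free. Counting distinct full assignments: branch {B=true, E=true} (A, C, D, F) contributes 16 new; branch {B=true, F=true} (A, C, D, E) contributes 8 new; branch {A=true} (B, C, D, E, F) contributes 20 new; branch {B=true, F=false} (A, C, D, E) contributes 4 new; branch {C=false} (A, B, D, E, F) contributes 8 new. Total: 56.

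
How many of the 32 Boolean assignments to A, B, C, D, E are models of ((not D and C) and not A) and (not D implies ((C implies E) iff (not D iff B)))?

2

Initial set: {(((not D and C) and not A) and (not D implies ((C implies E) iff (not D iff B))))}.
(((not D and C) and not A) and (not D implies ((C implies E) iff (not D iff B)))): α-rule — add ((not D and C) and not A), (not D implies ((C implies E) iff (not D iff B))).
((not D and C) and not A): α-rule — add (not D and C), not A.
(not D and C): α-rule — add not D, C.
(not D implies ((C implies E) iff (not D iff B))): β-rule — branch into not not D  //  ((C implies E) iff (not D iff B)).
  branch 1 (add not not D):
    × closes — contains both D and not D.
  branch 2 (add ((C implies E) iff (not D iff B))):
    ((C implies E) iff (not D iff B)): β-rule — branch into (C implies E), (not D iff B)  //  not (C implies E), not (not D iff B).
      branch 2.1 (add (C implies E), (not D iff B)):
        (C implies E): β-rule — branch into not C  //  E.
          branch 2.1.1 (add not C):
            × closes — contains both C and not C.
          branch 2.1.2 (add E):
            (not D iff B): β-rule — branch into not D, B  //  not not D, not B.
              branch 2.1.2.1 (add not D, B):
                ○ open, literals {A=false, B=true, C=true, D=false, E=true}.
              branch 2.1.2.2 (add not not D, not B):
                × closes — contains both D and not D.
      branch 2.2 (add not (C implies E), not (not D iff B)):
        not (C implies E): α-rule — add C, not E.
        not (not D iff B): β-rule — branch into not D, not B  //  not not D, B.
          branch 2.2.1 (add not D, not B):
            ○ open, literals {A=false, B=false, C=true, D=false, E=false}.
          branch 2.2.2 (add not not D, B):
            × closes — contains both D and not D.
4 branches closed, 2 open.
Each open branch fixes some atoms; the unmentioned ones are free. Counting distinct full assignments: branch {A=false, B=true, C=true, D=false, E=true} (none free) contributes 1 new; branch {A=false, B=false, C=true, D=false, E=false} (none free) contributes 1 new. Total: 2.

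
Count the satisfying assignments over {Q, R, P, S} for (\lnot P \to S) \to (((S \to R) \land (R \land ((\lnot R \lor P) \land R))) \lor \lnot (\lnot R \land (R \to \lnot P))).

Initial set: {T ((\lnot P \to S) \to (((S \to R) \land (R \land ((\lnot R \lor P) \land R))) \lor \lnot (\lnot R \land (R \to \lnot P))))}.
T ((\lnot P \to S) \to (((S \to R) \land (R \land ((\lnot R \lor P) \land R))) \lor \lnot (\lnot R \land (R \to \lnot P)))): β-rule — branch into F (\lnot P \to S)  //  T (((S \to R) \land (R \land ((\lnot R \lor P) \land R))) \lor \lnot (\lnot R \land (R \to \lnot P))).
  branch 1 (add F (\lnot P \to S)):
    F (\lnot P \to S): α-rule — add T \lnot P, F S.
    ○ open, literals {P=0, S=0}.
  branch 2 (add T (((S \to R) \land (R \land ((\lnot R \lor P) \land R))) \lor \lnot (\lnot R \land (R \to \lnot P)))):
    T (((S \to R) \land (R \land ((\lnot R \lor P) \land R))) \lor \lnot (\lnot R \land (R \to \lnot P))): β-rule — branch into T ((S \to R) \land (R \land ((\lnot R \lor P) \land R)))  //  T \lnot (\lnot R \land (R \to \lnot P)).
      branch 2.1 (add T ((S \to R) \land (R \land ((\lnot R \lor P) \land R)))):
        T ((S \to R) \land (R \land ((\lnot R \lor P) \land R))): α-rule — add T (S \to R), T (R \land ((\lnot R \lor P) \land R)).
        T (R \land ((\lnot R \lor P) \land R)): α-rule — add T R, T ((\lnot R \lor P) \land R).
        T ((\lnot R \lor P) \land R): α-rule — add T (\lnot R \lor P), T R.
        T (S \to R): β-rule — branch into F S  //  T R.
          branch 2.1.1 (add F S):
            T (\lnot R \lor P): β-rule — branch into T \lnot R  //  T P.
              branch 2.1.1.1 (add T \lnot R):
                × closes — contains both R and \lnot R.
              branch 2.1.1.2 (add T P):
                ○ open, literals {P=1, R=1, S=0}.
          branch 2.1.2 (add T R):
            T (\lnot R \lor P): β-rule — branch into T \lnot R  //  T P.
              branch 2.1.2.1 (add T \lnot R):
                × closes — contains both R and \lnot R.
              branch 2.1.2.2 (add T P):
                ○ open, literals {P=1, R=1}.
      branch 2.2 (add T \lnot (\lnot R \land (R \to \lnot P))):
        T \lnot (\lnot R \land (R \to \lnot P)): β-rule — branch into F \lnot R  //  F (R \to \lnot P).
          branch 2.2.1 (add F \lnot R):
            ○ open, literals {R=1}.
          branch 2.2.2 (add F (R \to \lnot P)):
            F (R \to \lnot P): α-rule — add T R, F \lnot P.
            ○ open, literals {P=1, R=1}.
2 branches closed, 5 open.
Each open branch fixes some atoms; the unmentioned ones are free. Counting distinct full assignments: branch {P=0, S=0} (Q, R) contributes 4 new; branch {P=1, R=1, S=0} (Q) contributes 2 new; branch {P=1, R=1} (Q, S) contributes 2 new; branch {R=1} (Q, P, S) contributes 2 new; branch {P=1, R=1} (Q, S) contributes 0 new. Total: 10.

10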